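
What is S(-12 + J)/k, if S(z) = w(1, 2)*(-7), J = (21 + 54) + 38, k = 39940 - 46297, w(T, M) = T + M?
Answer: 7/2119 ≈ 0.0033034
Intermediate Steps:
w(T, M) = M + T
k = -6357
J = 113 (J = 75 + 38 = 113)
S(z) = -21 (S(z) = (2 + 1)*(-7) = 3*(-7) = -21)
S(-12 + J)/k = -21/(-6357) = -21*(-1/6357) = 7/2119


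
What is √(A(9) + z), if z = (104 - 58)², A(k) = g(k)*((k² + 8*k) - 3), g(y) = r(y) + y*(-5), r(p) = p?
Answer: 2*I*√821 ≈ 57.306*I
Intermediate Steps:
g(y) = -4*y (g(y) = y + y*(-5) = y - 5*y = -4*y)
A(k) = -4*k*(-3 + k² + 8*k) (A(k) = (-4*k)*((k² + 8*k) - 3) = (-4*k)*(-3 + k² + 8*k) = -4*k*(-3 + k² + 8*k))
z = 2116 (z = 46² = 2116)
√(A(9) + z) = √(4*9*(3 - 1*9² - 8*9) + 2116) = √(4*9*(3 - 1*81 - 72) + 2116) = √(4*9*(3 - 81 - 72) + 2116) = √(4*9*(-150) + 2116) = √(-5400 + 2116) = √(-3284) = 2*I*√821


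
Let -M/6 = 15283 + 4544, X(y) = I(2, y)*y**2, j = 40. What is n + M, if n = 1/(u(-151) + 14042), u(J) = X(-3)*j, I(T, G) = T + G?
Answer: -1627638083/13682 ≈ -1.1896e+5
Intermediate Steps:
I(T, G) = G + T
X(y) = y**2*(2 + y) (X(y) = (y + 2)*y**2 = (2 + y)*y**2 = y**2*(2 + y))
M = -118962 (M = -6*(15283 + 4544) = -6*19827 = -118962)
u(J) = -360 (u(J) = ((-3)**2*(2 - 3))*40 = (9*(-1))*40 = -9*40 = -360)
n = 1/13682 (n = 1/(-360 + 14042) = 1/13682 ≈ 7.3089e-5)
n + M = 1/13682 - 118962 = -1627638083/13682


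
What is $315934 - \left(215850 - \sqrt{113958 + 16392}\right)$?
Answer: $100084 + 5 \sqrt{5214} \approx 1.0045 \cdot 10^{5}$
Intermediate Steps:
$315934 - \left(215850 - \sqrt{113958 + 16392}\right) = 315934 - \left(215850 - \sqrt{130350}\right) = 315934 - \left(215850 - 5 \sqrt{5214}\right) = 100084 + 5 \sqrt{5214}$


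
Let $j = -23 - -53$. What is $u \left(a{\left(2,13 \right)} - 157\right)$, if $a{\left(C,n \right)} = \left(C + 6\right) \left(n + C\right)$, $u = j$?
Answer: $-1110$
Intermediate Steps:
$j = 30$ ($j = -23 + 53 = 30$)
$u = 30$
$a{\left(C,n \right)} = \left(6 + C\right) \left(C + n\right)$
$u \left(a{\left(2,13 \right)} - 157\right) = 30 \left(\left(2^{2} + 6 \cdot 2 + 6 \cdot 13 + 2 \cdot 13\right) - 157\right) = 30 \left(\left(4 + 12 + 78 + 26\right) - 157\right) = 30 \left(120 - 157\right) = 30 \left(-37\right) = -1110$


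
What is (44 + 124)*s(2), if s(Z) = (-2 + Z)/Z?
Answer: 0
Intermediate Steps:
s(Z) = (-2 + Z)/Z
(44 + 124)*s(2) = (44 + 124)*((-2 + 2)/2) = 168*((½)*0) = 168*0 = 0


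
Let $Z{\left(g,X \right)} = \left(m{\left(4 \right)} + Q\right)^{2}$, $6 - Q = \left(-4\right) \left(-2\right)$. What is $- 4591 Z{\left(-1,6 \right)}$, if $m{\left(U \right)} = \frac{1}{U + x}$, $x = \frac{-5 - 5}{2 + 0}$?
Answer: $-41319$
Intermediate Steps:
$Q = -2$ ($Q = 6 - \left(-4\right) \left(-2\right) = 6 - 8 = -2$)
$x = -5$ ($x = - \frac{10}{2} = \left(-10\right) \frac{1}{2} = -5$)
$m{\left(U \right)} = \frac{1}{-5 + U}$ ($m{\left(U \right)} = \frac{1}{U - 5} = \frac{1}{-5 + U}$)
$Z{\left(g,X \right)} = 9$ ($Z{\left(g,X \right)} = \left(\frac{1}{-5 + 4} - 2\right)^{2} = \left(\frac{1}{-1} - 2\right)^{2} = \left(-1 - 2\right)^{2} = \left(-3\right)^{2} = 9$)
$- 4591 Z{\left(-1,6 \right)} = \left(-4591\right) 9 = -41319$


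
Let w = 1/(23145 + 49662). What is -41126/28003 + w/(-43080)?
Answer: -128992750208563/87832125256680 ≈ -1.4686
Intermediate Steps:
w = 1/72807 ≈ 1.3735e-5
-41126/28003 + w/(-43080) = -41126/28003 + (1/72807)/(-43080) = -41126*1/28003 + (1/72807)*(-1/43080) = -41126/28003 - 1/3136525560 = -128992750208563/87832125256680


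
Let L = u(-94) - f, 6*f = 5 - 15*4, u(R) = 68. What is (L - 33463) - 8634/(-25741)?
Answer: -5156256611/154446 ≈ -33386.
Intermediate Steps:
f = -55/6 (f = (5 - 15*4)/6 = (5 - 60)/6 = (1/6)*(-55) = -55/6 ≈ -9.1667)
L = 463/6 (L = 68 - 1*(-55/6) = 68 + 55/6 = 463/6 ≈ 77.167)
(L - 33463) - 8634/(-25741) = (463/6 - 33463) - 8634/(-25741) = -200315/6 - 8634*(-1/25741) = -200315/6 + 8634/25741 = -5156256611/154446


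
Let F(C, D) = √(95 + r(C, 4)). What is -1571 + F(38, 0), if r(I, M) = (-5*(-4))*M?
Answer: -1571 + 5*√7 ≈ -1557.8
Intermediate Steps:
r(I, M) = 20*M
F(C, D) = 5*√7 (F(C, D) = √(95 + 20*4) = √(95 + 80) = √175 = 5*√7)
-1571 + F(38, 0) = -1571 + 5*√7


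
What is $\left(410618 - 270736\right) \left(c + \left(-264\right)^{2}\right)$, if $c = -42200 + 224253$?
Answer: $35215153618$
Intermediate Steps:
$c = 182053$
$\left(410618 - 270736\right) \left(c + \left(-264\right)^{2}\right) = \left(410618 - 270736\right) \left(182053 + \left(-264\right)^{2}\right) = 139882 \left(182053 + 69696\right) = 139882 \cdot 251749 = 35215153618$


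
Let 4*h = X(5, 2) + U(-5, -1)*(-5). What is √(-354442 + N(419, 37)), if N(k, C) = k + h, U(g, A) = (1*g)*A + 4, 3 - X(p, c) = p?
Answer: I*√1416139/2 ≈ 595.01*I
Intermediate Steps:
X(p, c) = 3 - p
U(g, A) = 4 + A*g (U(g, A) = g*A + 4 = A*g + 4 = 4 + A*g)
h = -47/4 (h = ((3 - 1*5) + (4 - 1*(-5))*(-5))/4 = ((3 - 5) + (4 + 5)*(-5))/4 = (-2 + 9*(-5))/4 = (-2 - 45)/4 = (¼)*(-47) = -47/4 ≈ -11.750)
N(k, C) = -47/4 + k (N(k, C) = k - 47/4 = -47/4 + k)
√(-354442 + N(419, 37)) = √(-354442 + (-47/4 + 419)) = √(-354442 + 1629/4) = √(-1416139/4) = I*√1416139/2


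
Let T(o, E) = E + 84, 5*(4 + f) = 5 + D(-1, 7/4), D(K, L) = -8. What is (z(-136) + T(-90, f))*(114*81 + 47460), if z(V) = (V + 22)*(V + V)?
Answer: 8812345278/5 ≈ 1.7625e+9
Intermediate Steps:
f = -23/5 (f = -4 + (5 - 8)/5 = -4 + (⅕)*(-3) = -4 - ⅗ = -23/5 ≈ -4.6000)
T(o, E) = 84 + E
z(V) = 2*V*(22 + V) (z(V) = (22 + V)*(2*V) = 2*V*(22 + V))
(z(-136) + T(-90, f))*(114*81 + 47460) = (2*(-136)*(22 - 136) + (84 - 23/5))*(114*81 + 47460) = (2*(-136)*(-114) + 397/5)*(9234 + 47460) = (31008 + 397/5)*56694 = (155437/5)*56694 = 8812345278/5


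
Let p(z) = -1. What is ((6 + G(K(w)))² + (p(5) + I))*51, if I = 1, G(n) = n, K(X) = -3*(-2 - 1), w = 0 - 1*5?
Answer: 11475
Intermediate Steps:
w = -5 (w = 0 - 5 = -5)
K(X) = 9 (K(X) = -3*(-3) = 9)
((6 + G(K(w)))² + (p(5) + I))*51 = ((6 + 9)² + (-1 + 1))*51 = (15² + 0)*51 = (225 + 0)*51 = 225*51 = 11475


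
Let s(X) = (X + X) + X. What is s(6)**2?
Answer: 324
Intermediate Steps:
s(X) = 3*X (s(X) = 2*X + X = 3*X)
s(6)**2 = (3*6)**2 = 18**2 = 324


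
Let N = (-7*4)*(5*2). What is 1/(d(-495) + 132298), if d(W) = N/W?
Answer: 99/13097558 ≈ 7.5587e-6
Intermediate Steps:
N = -280 (N = -28*10 = -280)
d(W) = -280/W
1/(d(-495) + 132298) = 1/(-280/(-495) + 132298) = 1/(-280*(-1/495) + 132298) = 1/(56/99 + 132298) = 1/(13097558/99) = 99/13097558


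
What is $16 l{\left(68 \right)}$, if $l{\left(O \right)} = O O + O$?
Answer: $75072$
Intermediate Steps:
$l{\left(O \right)} = O + O^{2}$ ($l{\left(O \right)} = O^{2} + O = O + O^{2}$)
$16 l{\left(68 \right)} = 16 \cdot 68 \left(1 + 68\right) = 16 \cdot 68 \cdot 69 = 16 \cdot 4692 = 75072$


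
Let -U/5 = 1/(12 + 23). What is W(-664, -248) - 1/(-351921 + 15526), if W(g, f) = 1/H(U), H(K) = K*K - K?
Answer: 16483363/2691160 ≈ 6.1250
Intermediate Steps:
U = -⅐ (U = -5/(12 + 23) = -5/35 = -5*1/35 = -⅐ ≈ -0.14286)
H(K) = K² - K
W(g, f) = 49/8 (W(g, f) = 1/(-(-1 - ⅐)/7) = 1/(-⅐*(-8/7)) = 1/(8/49) = 49/8)
W(-664, -248) - 1/(-351921 + 15526) = 49/8 - 1/(-351921 + 15526) = 49/8 - 1/(-336395) = 49/8 - 1*(-1/336395) = 49/8 + 1/336395 = 16483363/2691160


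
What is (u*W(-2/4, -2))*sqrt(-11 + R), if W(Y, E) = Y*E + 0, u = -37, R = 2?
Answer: -111*I ≈ -111.0*I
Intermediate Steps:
W(Y, E) = E*Y (W(Y, E) = E*Y + 0 = E*Y)
(u*W(-2/4, -2))*sqrt(-11 + R) = (-(-74)*(-2/4))*sqrt(-11 + 2) = (-(-74)*(-2*1/4))*sqrt(-9) = (-(-74)*(-1)/2)*(3*I) = (-37*1)*(3*I) = -111*I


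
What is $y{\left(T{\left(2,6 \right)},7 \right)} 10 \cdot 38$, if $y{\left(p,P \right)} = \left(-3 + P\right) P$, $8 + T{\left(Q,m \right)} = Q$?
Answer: $10640$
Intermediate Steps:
$T{\left(Q,m \right)} = -8 + Q$
$y{\left(p,P \right)} = P \left(-3 + P\right)$
$y{\left(T{\left(2,6 \right)},7 \right)} 10 \cdot 38 = 7 \left(-3 + 7\right) 10 \cdot 38 = 7 \cdot 4 \cdot 10 \cdot 38 = 28 \cdot 10 \cdot 38 = 280 \cdot 38 = 10640$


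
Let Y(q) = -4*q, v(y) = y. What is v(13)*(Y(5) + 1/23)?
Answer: -5967/23 ≈ -259.43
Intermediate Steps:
v(13)*(Y(5) + 1/23) = 13*(-4*5 + 1/23) = 13*(-20 + 1/23) = 13*(-459/23) = -5967/23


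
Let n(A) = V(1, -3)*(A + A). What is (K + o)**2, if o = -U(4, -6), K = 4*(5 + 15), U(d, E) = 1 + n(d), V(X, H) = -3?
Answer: 10609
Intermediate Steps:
n(A) = -6*A (n(A) = -3*(A + A) = -6*A)
U(d, E) = 1 - 6*d
K = 80 (K = 4*20 = 80)
o = 23 (o = -(1 - 6*4) = -(1 - 24) = -1*(-23) = 23)
(K + o)**2 = (80 + 23)**2 = 103**2 = 10609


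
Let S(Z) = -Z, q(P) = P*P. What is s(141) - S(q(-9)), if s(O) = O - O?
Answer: 81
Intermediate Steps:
s(O) = 0
q(P) = P²
s(141) - S(q(-9)) = 0 - (-1)*(-9)² = 0 - (-1)*81 = 0 - 1*(-81) = 0 + 81 = 81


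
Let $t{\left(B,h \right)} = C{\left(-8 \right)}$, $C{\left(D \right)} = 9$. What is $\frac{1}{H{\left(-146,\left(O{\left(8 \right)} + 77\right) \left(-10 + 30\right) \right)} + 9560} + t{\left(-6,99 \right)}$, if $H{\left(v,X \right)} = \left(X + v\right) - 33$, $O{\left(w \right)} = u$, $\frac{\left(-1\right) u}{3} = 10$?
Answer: $\frac{92890}{10321} \approx 9.0001$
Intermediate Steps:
$u = -30$ ($u = \left(-3\right) 10 = -30$)
$O{\left(w \right)} = -30$
$H{\left(v,X \right)} = -33 + X + v$
$t{\left(B,h \right)} = 9$
$\frac{1}{H{\left(-146,\left(O{\left(8 \right)} + 77\right) \left(-10 + 30\right) \right)} + 9560} + t{\left(-6,99 \right)} = \frac{1}{\left(-33 + \left(-30 + 77\right) \left(-10 + 30\right) - 146\right) + 9560} + 9 = \frac{1}{\left(-33 + 47 \cdot 20 - 146\right) + 9560} + 9 = \frac{1}{\left(-33 + 940 - 146\right) + 9560} + 9 = \frac{1}{761 + 9560} + 9 = \frac{1}{10321} + 9 = \frac{92890}{10321}$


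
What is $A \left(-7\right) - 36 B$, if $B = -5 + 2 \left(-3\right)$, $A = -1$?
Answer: $403$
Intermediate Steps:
$B = -11$ ($B = -5 - 6 = -11$)
$A \left(-7\right) - 36 B = \left(-1\right) \left(-7\right) - -396 = 7 + 396 = 403$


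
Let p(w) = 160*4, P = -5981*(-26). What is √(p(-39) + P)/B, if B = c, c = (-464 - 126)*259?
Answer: -√156146/152810 ≈ -0.0025859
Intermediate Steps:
P = 155506
p(w) = 640
c = -152810 (c = -590*259 = -152810)
B = -152810
√(p(-39) + P)/B = √(640 + 155506)/(-152810) = √156146*(-1/152810) = -√156146/152810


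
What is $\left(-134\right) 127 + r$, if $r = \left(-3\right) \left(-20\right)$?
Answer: $-16958$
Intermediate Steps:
$r = 60$
$\left(-134\right) 127 + r = \left(-134\right) 127 + 60 = -17018 + 60 = -16958$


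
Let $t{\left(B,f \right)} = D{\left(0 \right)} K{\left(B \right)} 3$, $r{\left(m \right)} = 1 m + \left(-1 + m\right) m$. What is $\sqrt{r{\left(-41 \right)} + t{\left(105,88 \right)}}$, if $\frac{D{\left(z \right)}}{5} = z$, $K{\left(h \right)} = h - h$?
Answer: $41$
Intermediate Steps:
$K{\left(h \right)} = 0$
$D{\left(z \right)} = 5 z$
$r{\left(m \right)} = m + m \left(-1 + m\right)$
$t{\left(B,f \right)} = 0$ ($t{\left(B,f \right)} = 5 \cdot 0 \cdot 0 \cdot 3 = 0 \cdot 0 \cdot 3 = 0 \cdot 3 = 0$)
$\sqrt{r{\left(-41 \right)} + t{\left(105,88 \right)}} = \sqrt{\left(-41\right)^{2} + 0} = \sqrt{1681 + 0} = \sqrt{1681} = 41$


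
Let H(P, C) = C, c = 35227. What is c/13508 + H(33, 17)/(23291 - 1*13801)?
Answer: 167266933/64095460 ≈ 2.6097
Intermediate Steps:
c/13508 + H(33, 17)/(23291 - 1*13801) = 35227/13508 + 17/(23291 - 1*13801) = 35227*(1/13508) + 17/(23291 - 13801) = 35227/13508 + 17/9490 = 167266933/64095460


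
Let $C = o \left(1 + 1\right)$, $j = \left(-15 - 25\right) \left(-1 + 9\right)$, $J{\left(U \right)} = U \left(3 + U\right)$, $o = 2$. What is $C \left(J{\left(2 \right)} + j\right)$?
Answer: $-1240$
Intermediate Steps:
$j = -320$ ($j = \left(-40\right) 8 = -320$)
$C = 4$ ($C = 2 \left(1 + 1\right) = 2 \cdot 2 = 4$)
$C \left(J{\left(2 \right)} + j\right) = 4 \left(2 \left(3 + 2\right) - 320\right) = 4 \left(2 \cdot 5 - 320\right) = 4 \left(10 - 320\right) = 4 \left(-310\right) = -1240$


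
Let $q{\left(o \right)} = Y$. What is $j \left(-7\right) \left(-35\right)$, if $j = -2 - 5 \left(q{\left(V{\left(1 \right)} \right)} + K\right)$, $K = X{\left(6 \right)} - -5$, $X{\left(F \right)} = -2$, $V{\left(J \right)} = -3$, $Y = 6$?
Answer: $-11515$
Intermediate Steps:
$q{\left(o \right)} = 6$
$K = 3$ ($K = -2 - -5 = -2 + 5 = 3$)
$j = -47$ ($j = -2 - 5 \left(6 + 3\right) = -2 - 5 \cdot 9 = -2 - 45 = -47$)
$j \left(-7\right) \left(-35\right) = \left(-47\right) \left(-7\right) \left(-35\right) = 329 \left(-35\right) = -11515$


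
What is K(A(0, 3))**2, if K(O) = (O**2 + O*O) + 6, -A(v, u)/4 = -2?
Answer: 17956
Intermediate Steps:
A(v, u) = 8 (A(v, u) = -4*(-2) = 8)
K(O) = 6 + 2*O**2 (K(O) = (O**2 + O**2) + 6 = 2*O**2 + 6 = 6 + 2*O**2)
K(A(0, 3))**2 = (6 + 2*8**2)**2 = (6 + 2*64)**2 = (6 + 128)**2 = 134**2 = 17956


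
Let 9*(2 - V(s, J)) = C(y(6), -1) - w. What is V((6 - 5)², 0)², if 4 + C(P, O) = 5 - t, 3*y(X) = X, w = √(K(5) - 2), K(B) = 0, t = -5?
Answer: (12 + I*√2)²/81 ≈ 1.7531 + 0.41903*I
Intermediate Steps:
w = I*√2 (w = √(0 - 2) = √(-2) = I*√2 ≈ 1.4142*I)
y(X) = X/3
C(P, O) = 6 (C(P, O) = -4 + (5 - 1*(-5)) = -4 + (5 + 5) = -4 + 10 = 6)
V(s, J) = 4/3 + I*√2/9 (V(s, J) = 2 - (6 - I*√2)/9 = 2 + (-⅔ + I*√2/9) = 4/3 + I*√2/9)
V((6 - 5)², 0)² = (4/3 + I*√2/9)²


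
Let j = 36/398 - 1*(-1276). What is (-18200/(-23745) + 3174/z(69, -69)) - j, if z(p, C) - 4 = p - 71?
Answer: 294549739/945051 ≈ 311.68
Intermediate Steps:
z(p, C) = -67 + p (z(p, C) = 4 + (p - 71) = 4 + (-71 + p) = -67 + p)
j = 253942/199 (j = 36*(1/398) + 1276 = 18/199 + 1276 = 253942/199 ≈ 1276.1)
(-18200/(-23745) + 3174/z(69, -69)) - j = (-18200/(-23745) + 3174/(-67 + 69)) - 1*253942/199 = (-18200*(-1/23745) + 3174/2) - 253942/199 = (3640/4749 + 3174*(1/2)) - 253942/199 = (3640/4749 + 1587) - 253942/199 = 7540303/4749 - 253942/199 = 294549739/945051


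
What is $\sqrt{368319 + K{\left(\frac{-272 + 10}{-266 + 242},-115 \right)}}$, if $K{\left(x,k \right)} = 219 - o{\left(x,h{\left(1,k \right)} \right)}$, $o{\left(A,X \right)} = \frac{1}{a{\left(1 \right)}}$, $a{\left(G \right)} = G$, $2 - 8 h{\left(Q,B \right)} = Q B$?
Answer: $\sqrt{368537} \approx 607.07$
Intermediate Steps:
$h{\left(Q,B \right)} = \frac{1}{4} - \frac{B Q}{8}$ ($h{\left(Q,B \right)} = \frac{1}{4} - \frac{Q B}{8} = \frac{1}{4} - \frac{B Q}{8}$)
$o{\left(A,X \right)} = 1$ ($o{\left(A,X \right)} = 1^{-1} = 1$)
$K{\left(x,k \right)} = 218$ ($K{\left(x,k \right)} = 219 - 1 = 218$)
$\sqrt{368319 + K{\left(\frac{-272 + 10}{-266 + 242},-115 \right)}} = \sqrt{368319 + 218} = \sqrt{368537}$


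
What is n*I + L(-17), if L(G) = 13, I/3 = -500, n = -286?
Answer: 429013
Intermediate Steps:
I = -1500 (I = 3*(-500) = -1500)
n*I + L(-17) = -286*(-1500) + 13 = 429000 + 13 = 429013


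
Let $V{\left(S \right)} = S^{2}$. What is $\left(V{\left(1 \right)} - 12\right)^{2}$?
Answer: $121$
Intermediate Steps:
$\left(V{\left(1 \right)} - 12\right)^{2} = \left(1^{2} - 12\right)^{2} = \left(1 - 12\right)^{2} = \left(-11\right)^{2} = 121$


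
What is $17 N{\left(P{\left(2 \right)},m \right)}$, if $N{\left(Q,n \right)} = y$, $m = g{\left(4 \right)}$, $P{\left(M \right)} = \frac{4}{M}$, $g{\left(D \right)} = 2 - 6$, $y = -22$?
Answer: $-374$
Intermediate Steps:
$g{\left(D \right)} = -4$ ($g{\left(D \right)} = 2 - 6 = -4$)
$m = -4$
$N{\left(Q,n \right)} = -22$
$17 N{\left(P{\left(2 \right)},m \right)} = 17 \left(-22\right) = -374$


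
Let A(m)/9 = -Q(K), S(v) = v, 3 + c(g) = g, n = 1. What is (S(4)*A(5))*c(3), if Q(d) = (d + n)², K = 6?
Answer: 0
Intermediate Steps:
c(g) = -3 + g
Q(d) = (1 + d)² (Q(d) = (d + 1)² = (1 + d)²)
A(m) = -441 (A(m) = 9*(-(1 + 6)²) = 9*(-1*7²) = 9*(-1*49) = 9*(-49) = -441)
(S(4)*A(5))*c(3) = (4*(-441))*(-3 + 3) = -1764*0 = 0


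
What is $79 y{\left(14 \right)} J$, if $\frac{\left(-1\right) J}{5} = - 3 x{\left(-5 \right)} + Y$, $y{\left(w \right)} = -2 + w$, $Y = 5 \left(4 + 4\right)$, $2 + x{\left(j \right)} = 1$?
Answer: $-203820$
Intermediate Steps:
$x{\left(j \right)} = -1$ ($x{\left(j \right)} = -2 + 1 = -1$)
$Y = 40$ ($Y = 5 \cdot 8 = 40$)
$J = -215$ ($J = - 5 \left(\left(-3\right) \left(-1\right) + 40\right) = - 5 \left(3 + 40\right) = \left(-5\right) 43 = -215$)
$79 y{\left(14 \right)} J = 79 \left(-2 + 14\right) \left(-215\right) = 79 \cdot 12 \left(-215\right) = 948 \left(-215\right) = -203820$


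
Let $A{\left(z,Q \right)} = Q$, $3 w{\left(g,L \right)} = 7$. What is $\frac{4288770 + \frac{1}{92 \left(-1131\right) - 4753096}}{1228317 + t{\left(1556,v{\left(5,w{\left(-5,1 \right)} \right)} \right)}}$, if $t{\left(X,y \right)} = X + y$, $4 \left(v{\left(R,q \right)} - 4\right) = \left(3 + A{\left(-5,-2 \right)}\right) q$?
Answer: $\frac{62493571883877}{17921092332397} \approx 3.4872$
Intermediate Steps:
$w{\left(g,L \right)} = \frac{7}{3}$ ($w{\left(g,L \right)} = \frac{1}{3} \cdot 7 = \frac{7}{3}$)
$v{\left(R,q \right)} = 4 + \frac{q}{4}$ ($v{\left(R,q \right)} = 4 + \frac{\left(3 - 2\right) q}{4} = 4 + \frac{1 q}{4} = 4 + \frac{q}{4}$)
$\frac{4288770 + \frac{1}{92 \left(-1131\right) - 4753096}}{1228317 + t{\left(1556,v{\left(5,w{\left(-5,1 \right)} \right)} \right)}} = \frac{4288770 + \frac{1}{92 \left(-1131\right) - 4753096}}{1228317 + \left(1556 + \left(4 + \frac{1}{4} \cdot \frac{7}{3}\right)\right)} = \frac{4288770 + \frac{1}{-104052 - 4753096}}{1228317 + \left(1556 + \left(4 + \frac{7}{12}\right)\right)} = \frac{4288770 + \frac{1}{-4857148}}{1228317 + \left(1556 + \frac{55}{12}\right)} = \frac{4288770 - \frac{1}{4857148}}{1228317 + \frac{18727}{12}} = \frac{20831190627959}{4857148 \cdot \frac{14758531}{12}} = \frac{20831190627959}{4857148} \cdot \frac{12}{14758531} = \frac{62493571883877}{17921092332397}$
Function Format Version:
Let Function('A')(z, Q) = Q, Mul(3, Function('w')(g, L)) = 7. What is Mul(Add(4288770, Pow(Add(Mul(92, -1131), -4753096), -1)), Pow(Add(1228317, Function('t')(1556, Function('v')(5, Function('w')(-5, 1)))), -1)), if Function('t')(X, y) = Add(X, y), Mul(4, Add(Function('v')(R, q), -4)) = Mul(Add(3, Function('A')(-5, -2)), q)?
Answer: Rational(62493571883877, 17921092332397) ≈ 3.4872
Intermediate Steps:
Function('w')(g, L) = Rational(7, 3) (Function('w')(g, L) = Mul(Rational(1, 3), 7) = Rational(7, 3))
Function('v')(R, q) = Add(4, Mul(Rational(1, 4), q)) (Function('v')(R, q) = Add(4, Mul(Rational(1, 4), Mul(Add(3, -2), q))) = Add(4, Mul(Rational(1, 4), Mul(1, q))) = Add(4, Mul(Rational(1, 4), q)))
Mul(Add(4288770, Pow(Add(Mul(92, -1131), -4753096), -1)), Pow(Add(1228317, Function('t')(1556, Function('v')(5, Function('w')(-5, 1)))), -1)) = Mul(Add(4288770, Pow(Add(Mul(92, -1131), -4753096), -1)), Pow(Add(1228317, Add(1556, Add(4, Mul(Rational(1, 4), Rational(7, 3))))), -1)) = Mul(Add(4288770, Pow(Add(-104052, -4753096), -1)), Pow(Add(1228317, Add(1556, Add(4, Rational(7, 12)))), -1)) = Mul(Add(4288770, Pow(-4857148, -1)), Pow(Add(1228317, Add(1556, Rational(55, 12))), -1)) = Mul(Add(4288770, Rational(-1, 4857148)), Pow(Add(1228317, Rational(18727, 12)), -1)) = Mul(Rational(20831190627959, 4857148), Pow(Rational(14758531, 12), -1)) = Mul(Rational(20831190627959, 4857148), Rational(12, 14758531)) = Rational(62493571883877, 17921092332397)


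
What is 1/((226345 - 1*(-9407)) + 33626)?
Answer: 1/269378 ≈ 3.7123e-6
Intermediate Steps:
1/((226345 - 1*(-9407)) + 33626) = 1/((226345 + 9407) + 33626) = 1/(235752 + 33626) = 1/269378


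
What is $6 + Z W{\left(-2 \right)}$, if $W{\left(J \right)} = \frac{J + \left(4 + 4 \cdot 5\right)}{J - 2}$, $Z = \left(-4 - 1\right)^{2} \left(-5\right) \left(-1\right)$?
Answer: $- \frac{1363}{2} \approx -681.5$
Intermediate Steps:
$Z = 125$ ($Z = \left(-5\right)^{2} \left(-5\right) \left(-1\right) = 25 \left(-5\right) \left(-1\right) = \left(-125\right) \left(-1\right) = 125$)
$W{\left(J \right)} = \frac{24 + J}{-2 + J}$ ($W{\left(J \right)} = \frac{J + \left(4 + 20\right)}{-2 + J} = \frac{J + 24}{-2 + J} = \frac{24 + J}{-2 + J}$)
$6 + Z W{\left(-2 \right)} = 6 + 125 \frac{24 - 2}{-2 - 2} = 6 + 125 \frac{1}{-4} \cdot 22 = 6 + 125 \left(\left(- \frac{1}{4}\right) 22\right) = 6 + 125 \left(- \frac{11}{2}\right) = 6 - \frac{1375}{2} = - \frac{1363}{2}$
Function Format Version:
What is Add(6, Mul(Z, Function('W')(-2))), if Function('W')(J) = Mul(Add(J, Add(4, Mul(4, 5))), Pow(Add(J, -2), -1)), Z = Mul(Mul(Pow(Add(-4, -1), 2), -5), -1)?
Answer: Rational(-1363, 2) ≈ -681.50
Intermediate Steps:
Z = 125 (Z = Mul(Mul(Pow(-5, 2), -5), -1) = Mul(Mul(25, -5), -1) = Mul(-125, -1) = 125)
Function('W')(J) = Mul(Pow(Add(-2, J), -1), Add(24, J)) (Function('W')(J) = Mul(Add(J, Add(4, 20)), Pow(Add(-2, J), -1)) = Mul(Add(J, 24), Pow(Add(-2, J), -1)) = Mul(Add(24, J), Pow(Add(-2, J), -1)) = Mul(Pow(Add(-2, J), -1), Add(24, J)))
Add(6, Mul(Z, Function('W')(-2))) = Add(6, Mul(125, Mul(Pow(Add(-2, -2), -1), Add(24, -2)))) = Add(6, Mul(125, Mul(Pow(-4, -1), 22))) = Add(6, Mul(125, Mul(Rational(-1, 4), 22))) = Add(6, Mul(125, Rational(-11, 2))) = Add(6, Rational(-1375, 2)) = Rational(-1363, 2)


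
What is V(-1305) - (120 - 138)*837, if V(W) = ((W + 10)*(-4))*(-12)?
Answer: -47094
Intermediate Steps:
V(W) = 480 + 48*W (V(W) = ((10 + W)*(-4))*(-12) = (-40 - 4*W)*(-12) = 480 + 48*W)
V(-1305) - (120 - 138)*837 = (480 + 48*(-1305)) - (120 - 138)*837 = (480 - 62640) - (-18)*837 = -62160 - 1*(-15066) = -62160 + 15066 = -47094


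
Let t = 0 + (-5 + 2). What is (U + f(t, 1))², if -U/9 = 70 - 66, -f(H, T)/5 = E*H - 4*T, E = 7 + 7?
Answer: 37636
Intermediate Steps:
t = -3 (t = 0 - 3 = -3)
E = 14
f(H, T) = -70*H + 20*T (f(H, T) = -5*(14*H - 4*T) = -5*(-4*T + 14*H) = -70*H + 20*T)
U = -36 (U = -9*(70 - 66) = -9*4 = -36)
(U + f(t, 1))² = (-36 + (-70*(-3) + 20*1))² = (-36 + (210 + 20))² = (-36 + 230)² = 194² = 37636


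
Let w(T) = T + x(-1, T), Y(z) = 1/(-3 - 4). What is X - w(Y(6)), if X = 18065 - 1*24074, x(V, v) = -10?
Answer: -41992/7 ≈ -5998.9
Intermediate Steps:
X = -6009 (X = 18065 - 24074 = -6009)
Y(z) = -⅐ (Y(z) = 1/(-7) = -⅐)
w(T) = -10 + T (w(T) = T - 10 = -10 + T)
X - w(Y(6)) = -6009 - (-10 - ⅐) = -6009 - 1*(-71/7) = -6009 + 71/7 = -41992/7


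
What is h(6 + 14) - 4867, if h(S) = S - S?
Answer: -4867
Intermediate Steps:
h(S) = 0
h(6 + 14) - 4867 = 0 - 4867 = -4867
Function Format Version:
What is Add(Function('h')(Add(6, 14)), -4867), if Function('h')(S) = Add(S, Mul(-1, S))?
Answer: -4867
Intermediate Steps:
Function('h')(S) = 0
Add(Function('h')(Add(6, 14)), -4867) = Add(0, -4867) = -4867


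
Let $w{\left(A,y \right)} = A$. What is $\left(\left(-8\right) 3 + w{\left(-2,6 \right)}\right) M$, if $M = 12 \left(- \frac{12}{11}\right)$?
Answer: $\frac{3744}{11} \approx 340.36$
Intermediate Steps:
$M = - \frac{144}{11}$ ($M = 12 \left(\left(-12\right) \frac{1}{11}\right) = 12 \left(- \frac{12}{11}\right) = - \frac{144}{11} \approx -13.091$)
$\left(\left(-8\right) 3 + w{\left(-2,6 \right)}\right) M = \left(\left(-8\right) 3 - 2\right) \left(- \frac{144}{11}\right) = \left(-24 - 2\right) \left(- \frac{144}{11}\right) = \left(-26\right) \left(- \frac{144}{11}\right) = \frac{3744}{11}$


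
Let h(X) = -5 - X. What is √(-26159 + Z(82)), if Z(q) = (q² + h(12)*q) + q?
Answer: I*√20747 ≈ 144.04*I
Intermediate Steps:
Z(q) = q² - 16*q (Z(q) = (q² + (-5 - 1*12)*q) + q = (q² + (-5 - 12)*q) + q = (q² - 17*q) + q = q² - 16*q)
√(-26159 + Z(82)) = √(-26159 + 82*(-16 + 82)) = √(-26159 + 82*66) = √(-26159 + 5412) = √(-20747) = I*√20747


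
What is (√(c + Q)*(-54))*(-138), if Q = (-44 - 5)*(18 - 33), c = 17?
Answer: 29808*√47 ≈ 2.0435e+5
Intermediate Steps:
Q = 735 (Q = -49*(-15) = 735)
(√(c + Q)*(-54))*(-138) = (√(17 + 735)*(-54))*(-138) = (√752*(-54))*(-138) = ((4*√47)*(-54))*(-138) = -216*√47*(-138) = 29808*√47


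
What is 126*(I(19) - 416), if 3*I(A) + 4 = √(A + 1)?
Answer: -52584 + 84*√5 ≈ -52396.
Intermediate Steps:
I(A) = -4/3 + √(1 + A)/3 (I(A) = -4/3 + √(A + 1)/3 = -4/3 + √(1 + A)/3)
126*(I(19) - 416) = 126*((-4/3 + √(1 + 19)/3) - 416) = 126*((-4/3 + √20/3) - 416) = 126*((-4/3 + (2*√5)/3) - 416) = 126*((-4/3 + 2*√5/3) - 416) = 126*(-1252/3 + 2*√5/3) = -52584 + 84*√5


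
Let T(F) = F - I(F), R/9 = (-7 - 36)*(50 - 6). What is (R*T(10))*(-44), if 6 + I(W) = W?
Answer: 4495392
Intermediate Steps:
I(W) = -6 + W
R = -17028 (R = 9*((-7 - 36)*(50 - 6)) = 9*(-43*44) = 9*(-1892) = -17028)
T(F) = 6 (T(F) = F - (-6 + F) = F + (6 - F) = 6)
(R*T(10))*(-44) = -17028*6*(-44) = -102168*(-44) = 4495392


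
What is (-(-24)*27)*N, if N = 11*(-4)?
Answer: -28512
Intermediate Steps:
N = -44
(-(-24)*27)*N = -(-24)*27*(-44) = -24*(-27)*(-44) = 648*(-44) = -28512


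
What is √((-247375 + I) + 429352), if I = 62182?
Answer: √244159 ≈ 494.12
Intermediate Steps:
√((-247375 + I) + 429352) = √((-247375 + 62182) + 429352) = √(-185193 + 429352) = √244159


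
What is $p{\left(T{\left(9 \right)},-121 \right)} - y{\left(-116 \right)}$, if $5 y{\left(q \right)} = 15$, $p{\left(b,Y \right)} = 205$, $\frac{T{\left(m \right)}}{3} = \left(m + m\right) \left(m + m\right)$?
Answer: $202$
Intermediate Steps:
$T{\left(m \right)} = 12 m^{2}$ ($T{\left(m \right)} = 3 \left(m + m\right) \left(m + m\right) = 3 \cdot 2 m 2 m = 3 \cdot 4 m^{2} = 12 m^{2}$)
$y{\left(q \right)} = 3$ ($y{\left(q \right)} = \frac{1}{5} \cdot 15 = 3$)
$p{\left(T{\left(9 \right)},-121 \right)} - y{\left(-116 \right)} = 205 - 3 = 202$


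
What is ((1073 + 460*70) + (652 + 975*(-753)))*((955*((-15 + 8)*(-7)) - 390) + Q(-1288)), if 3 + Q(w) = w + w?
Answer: -30689156500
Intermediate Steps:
Q(w) = -3 + 2*w (Q(w) = -3 + (w + w) = -3 + 2*w)
((1073 + 460*70) + (652 + 975*(-753)))*((955*((-15 + 8)*(-7)) - 390) + Q(-1288)) = ((1073 + 460*70) + (652 + 975*(-753)))*((955*((-15 + 8)*(-7)) - 390) + (-3 + 2*(-1288))) = ((1073 + 32200) + (652 - 734175))*((955*(-7*(-7)) - 390) + (-3 - 2576)) = (33273 - 733523)*((955*49 - 390) - 2579) = -700250*((46795 - 390) - 2579) = -700250*(46405 - 2579) = -700250*43826 = -30689156500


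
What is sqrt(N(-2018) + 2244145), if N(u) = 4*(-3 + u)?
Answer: sqrt(2236061) ≈ 1495.3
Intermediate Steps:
N(u) = -12 + 4*u
sqrt(N(-2018) + 2244145) = sqrt((-12 + 4*(-2018)) + 2244145) = sqrt((-12 - 8072) + 2244145) = sqrt(-8084 + 2244145) = sqrt(2236061)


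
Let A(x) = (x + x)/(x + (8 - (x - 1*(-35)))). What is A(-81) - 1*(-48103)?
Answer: 48109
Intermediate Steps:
A(x) = -2*x/27 (A(x) = (2*x)/(x + (8 - (x + 35))) = (2*x)/(x + (8 - (35 + x))) = (2*x)/(x + (8 + (-35 - x))) = (2*x)/(x + (-27 - x)) = (2*x)/(-27) = (2*x)*(-1/27) = -2*x/27)
A(-81) - 1*(-48103) = -2/27*(-81) - 1*(-48103) = 6 + 48103 = 48109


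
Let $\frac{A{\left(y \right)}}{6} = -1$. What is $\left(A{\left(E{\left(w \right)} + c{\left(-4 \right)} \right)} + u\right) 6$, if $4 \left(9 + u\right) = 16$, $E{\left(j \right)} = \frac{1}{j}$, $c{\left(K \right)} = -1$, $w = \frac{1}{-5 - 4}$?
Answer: $-66$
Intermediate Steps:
$w = - \frac{1}{9}$ ($w = \frac{1}{-9} = - \frac{1}{9} \approx -0.11111$)
$A{\left(y \right)} = -6$ ($A{\left(y \right)} = 6 \left(-1\right) = -6$)
$u = -5$ ($u = -9 + \frac{1}{4} \cdot 16 = -9 + 4 = -5$)
$\left(A{\left(E{\left(w \right)} + c{\left(-4 \right)} \right)} + u\right) 6 = \left(-6 - 5\right) 6 = \left(-11\right) 6 = -66$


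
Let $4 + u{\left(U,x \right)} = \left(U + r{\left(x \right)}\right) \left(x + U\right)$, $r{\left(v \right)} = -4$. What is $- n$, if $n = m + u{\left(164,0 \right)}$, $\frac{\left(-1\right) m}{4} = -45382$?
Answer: $-207764$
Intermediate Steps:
$m = 181528$ ($m = \left(-4\right) \left(-45382\right) = 181528$)
$u{\left(U,x \right)} = -4 + \left(-4 + U\right) \left(U + x\right)$ ($u{\left(U,x \right)} = -4 + \left(U - 4\right) \left(x + U\right) = -4 + \left(-4 + U\right) \left(U + x\right)$)
$n = 207764$ ($n = 181528 - \left(660 - 26896\right) = 181528 + \left(-4 + 26896 - 656 + 0 + 0\right) = 181528 + 26236 = 207764$)
$- n = \left(-1\right) 207764 = -207764$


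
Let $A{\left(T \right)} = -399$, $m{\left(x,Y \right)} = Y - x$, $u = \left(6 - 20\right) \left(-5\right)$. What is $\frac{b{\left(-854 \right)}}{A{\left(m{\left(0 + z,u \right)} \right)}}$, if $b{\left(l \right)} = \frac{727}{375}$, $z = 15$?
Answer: $- \frac{727}{149625} \approx -0.0048588$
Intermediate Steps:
$u = 70$ ($u = \left(6 - 20\right) \left(-5\right) = \left(-14\right) \left(-5\right) = 70$)
$b{\left(l \right)} = \frac{727}{375}$ ($b{\left(l \right)} = 727 \cdot \frac{1}{375} = \frac{727}{375}$)
$\frac{b{\left(-854 \right)}}{A{\left(m{\left(0 + z,u \right)} \right)}} = \frac{727}{375 \left(-399\right)} = \frac{727}{375} \left(- \frac{1}{399}\right) = - \frac{727}{149625}$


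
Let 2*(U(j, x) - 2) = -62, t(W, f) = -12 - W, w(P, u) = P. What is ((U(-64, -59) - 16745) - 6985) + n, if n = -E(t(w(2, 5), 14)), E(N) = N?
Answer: -23745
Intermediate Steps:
U(j, x) = -29 (U(j, x) = 2 + (½)*(-62) = 2 - 31 = -29)
n = 14 (n = -(-12 - 1*2) = -(-12 - 2) = -1*(-14) = 14)
((U(-64, -59) - 16745) - 6985) + n = ((-29 - 16745) - 6985) + 14 = (-16774 - 6985) + 14 = -23759 + 14 = -23745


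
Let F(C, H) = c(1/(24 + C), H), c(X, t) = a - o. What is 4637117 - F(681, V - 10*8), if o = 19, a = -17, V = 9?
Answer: 4637153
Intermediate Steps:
c(X, t) = -36 (c(X, t) = -17 - 1*19 = -17 - 19 = -36)
F(C, H) = -36
4637117 - F(681, V - 10*8) = 4637117 - 1*(-36) = 4637117 + 36 = 4637153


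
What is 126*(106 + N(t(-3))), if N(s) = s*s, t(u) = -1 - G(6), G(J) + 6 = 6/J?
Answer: 15372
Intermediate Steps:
G(J) = -6 + 6/J
t(u) = 4 (t(u) = -1 - (-6 + 6/6) = -1 - (-6 + 6*(1/6)) = -1 - (-6 + 1) = -1 - 1*(-5) = -1 + 5 = 4)
N(s) = s**2
126*(106 + N(t(-3))) = 126*(106 + 4**2) = 126*(106 + 16) = 126*122 = 15372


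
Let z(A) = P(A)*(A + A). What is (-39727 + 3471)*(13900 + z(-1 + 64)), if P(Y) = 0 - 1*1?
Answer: -499390144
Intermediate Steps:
P(Y) = -1 (P(Y) = 0 - 1 = -1)
z(A) = -2*A (z(A) = -(A + A) = -2*A)
(-39727 + 3471)*(13900 + z(-1 + 64)) = (-39727 + 3471)*(13900 - 2*(-1 + 64)) = -36256*(13900 - 2*63) = -36256*(13900 - 126) = -36256*13774 = -499390144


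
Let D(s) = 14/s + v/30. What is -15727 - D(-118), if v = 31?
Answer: -27838409/1770 ≈ -15728.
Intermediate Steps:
D(s) = 31/30 + 14/s (D(s) = 14/s + 31/30 = 31/30 + 14/s)
-15727 - D(-118) = -15727 - (31/30 + 14/(-118)) = -15727 - (31/30 + 14*(-1/118)) = -15727 - (31/30 - 7/59) = -15727 - 1*1619/1770 = -15727 - 1619/1770 = -27838409/1770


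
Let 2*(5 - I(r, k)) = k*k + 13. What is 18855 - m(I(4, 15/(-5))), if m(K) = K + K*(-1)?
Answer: 18855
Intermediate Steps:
I(r, k) = -3/2 - k²/2 (I(r, k) = 5 - (k*k + 13)/2 = 5 - (k² + 13)/2 = 5 - (13 + k²)/2 = 5 + (-13/2 - k²/2) = -3/2 - k²/2)
m(K) = 0 (m(K) = K - K = 0)
18855 - m(I(4, 15/(-5))) = 18855 - 1*0 = 18855 + 0 = 18855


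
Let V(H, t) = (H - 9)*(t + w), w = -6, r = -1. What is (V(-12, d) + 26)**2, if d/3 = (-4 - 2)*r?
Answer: 51076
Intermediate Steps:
d = 18 (d = 3*((-4 - 2)*(-1)) = 3*(-6*(-1)) = 3*6 = 18)
V(H, t) = (-9 + H)*(-6 + t) (V(H, t) = (H - 9)*(t - 6) = (-9 + H)*(-6 + t))
(V(-12, d) + 26)**2 = ((54 - 9*18 - 6*(-12) - 12*18) + 26)**2 = ((54 - 162 + 72 - 216) + 26)**2 = (-252 + 26)**2 = (-226)**2 = 51076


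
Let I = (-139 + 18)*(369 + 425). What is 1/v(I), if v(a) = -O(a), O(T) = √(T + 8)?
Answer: I*√1186/10674 ≈ 0.0032264*I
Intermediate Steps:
O(T) = √(8 + T)
I = -96074 (I = -121*794 = -96074)
v(a) = -√(8 + a)
1/v(I) = 1/(-√(8 - 96074)) = 1/(-√(-96066)) = 1/(-9*I*√1186) = I*√1186/10674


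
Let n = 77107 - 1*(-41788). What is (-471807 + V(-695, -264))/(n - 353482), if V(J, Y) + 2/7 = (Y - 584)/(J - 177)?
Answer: 359988217/178989881 ≈ 2.0112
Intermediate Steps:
V(J, Y) = -2/7 + (-584 + Y)/(-177 + J) (V(J, Y) = -2/7 + (Y - 584)/(J - 177) = -2/7 + (-584 + Y)/(-177 + J))
n = 118895 (n = 77107 + 41788 = 118895)
(-471807 + V(-695, -264))/(n - 353482) = (-471807 + (-3734 - 2*(-695) + 7*(-264))/(7*(-177 - 695)))/(118895 - 353482) = (-471807 + (⅐)*(-3734 + 1390 - 1848)/(-872))/(-234587) = (-471807 + (⅐)*(-1/872)*(-4192))*(-1/234587) = (-471807 + 524/763)*(-1/234587) = -359988217/763*(-1/234587) = 359988217/178989881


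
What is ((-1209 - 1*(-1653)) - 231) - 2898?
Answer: -2685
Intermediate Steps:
((-1209 - 1*(-1653)) - 231) - 2898 = ((-1209 + 1653) - 231) - 2898 = (444 - 231) - 2898 = 213 - 2898 = -2685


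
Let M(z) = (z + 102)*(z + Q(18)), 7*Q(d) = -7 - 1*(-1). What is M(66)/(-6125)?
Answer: -10944/6125 ≈ -1.7868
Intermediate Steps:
Q(d) = -6/7 (Q(d) = (-7 - 1*(-1))/7 = (-7 + 1)/7 = (⅐)*(-6) = -6/7)
M(z) = (102 + z)*(-6/7 + z) (M(z) = (z + 102)*(z - 6/7) = (102 + z)*(-6/7 + z))
M(66)/(-6125) = (-612/7 + 66² + (708/7)*66)/(-6125) = (-612/7 + 4356 + 46728/7)*(-1/6125) = 10944*(-1/6125) = -10944/6125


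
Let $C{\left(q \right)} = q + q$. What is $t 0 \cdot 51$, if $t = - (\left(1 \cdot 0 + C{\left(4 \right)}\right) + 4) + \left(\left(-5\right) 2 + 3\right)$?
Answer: $0$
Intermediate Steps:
$C{\left(q \right)} = 2 q$
$t = -19$ ($t = - (\left(1 \cdot 0 + 2 \cdot 4\right) + 4) + \left(\left(-5\right) 2 + 3\right) = - (\left(0 + 8\right) + 4) + \left(-10 + 3\right) = - (8 + 4) - 7 = \left(-1\right) 12 - 7 = -12 - 7 = -19$)
$t 0 \cdot 51 = \left(-19\right) 0 \cdot 51 = 0 \cdot 51 = 0$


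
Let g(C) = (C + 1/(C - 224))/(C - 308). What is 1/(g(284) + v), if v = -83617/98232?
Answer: -5893920/74765833 ≈ -0.078832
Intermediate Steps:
v = -83617/98232 (v = -83617*1/98232 = -83617/98232 ≈ -0.85122)
g(C) = (C + 1/(-224 + C))/(-308 + C)
1/(g(284) + v) = 1/((1 + 284² - 224*284)/(68992 + 284² - 532*284) - 83617/98232) = 1/((1 + 80656 - 63616)/(68992 + 80656 - 151088) - 83617/98232) = 1/(17041/(-1440) - 83617/98232) = 1/(-1/1440*17041 - 83617/98232) = 1/(-17041/1440 - 83617/98232) = 1/(-74765833/5893920) = -5893920/74765833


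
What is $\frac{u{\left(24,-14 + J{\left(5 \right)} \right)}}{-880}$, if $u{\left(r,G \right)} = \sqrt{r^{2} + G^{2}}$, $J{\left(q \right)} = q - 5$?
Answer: $- \frac{\sqrt{193}}{440} \approx -0.031574$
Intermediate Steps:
$J{\left(q \right)} = -5 + q$ ($J{\left(q \right)} = q - 5 = -5 + q$)
$u{\left(r,G \right)} = \sqrt{G^{2} + r^{2}}$
$\frac{u{\left(24,-14 + J{\left(5 \right)} \right)}}{-880} = \frac{\sqrt{\left(-14 + \left(-5 + 5\right)\right)^{2} + 24^{2}}}{-880} = \sqrt{\left(-14 + 0\right)^{2} + 576} \left(- \frac{1}{880}\right) = \sqrt{\left(-14\right)^{2} + 576} \left(- \frac{1}{880}\right) = \sqrt{196 + 576} \left(- \frac{1}{880}\right) = \sqrt{772} \left(- \frac{1}{880}\right) = 2 \sqrt{193} \left(- \frac{1}{880}\right) = - \frac{\sqrt{193}}{440}$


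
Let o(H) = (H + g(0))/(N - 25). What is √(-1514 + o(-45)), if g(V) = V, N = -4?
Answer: I*√1271969/29 ≈ 38.89*I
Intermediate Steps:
o(H) = -H/29 (o(H) = (H + 0)/(-4 - 25) = H/(-29) = H*(-1/29) = -H/29)
√(-1514 + o(-45)) = √(-1514 - 1/29*(-45)) = √(-1514 + 45/29) = √(-43861/29) = I*√1271969/29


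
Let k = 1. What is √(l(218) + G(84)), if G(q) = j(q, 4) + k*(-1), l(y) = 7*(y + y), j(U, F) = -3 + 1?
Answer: √3049 ≈ 55.218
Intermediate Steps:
j(U, F) = -2
l(y) = 14*y (l(y) = 7*(2*y) = 14*y)
G(q) = -3 (G(q) = -2 + 1*(-1) = -2 - 1 = -3)
√(l(218) + G(84)) = √(14*218 - 3) = √(3052 - 3) = √3049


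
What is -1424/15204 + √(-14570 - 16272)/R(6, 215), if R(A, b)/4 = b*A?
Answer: -356/3801 + I*√30842/5160 ≈ -0.09366 + 0.034035*I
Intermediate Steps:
R(A, b) = 4*A*b (R(A, b) = 4*(b*A) = 4*(A*b) = 4*A*b)
-1424/15204 + √(-14570 - 16272)/R(6, 215) = -1424/15204 + √(-14570 - 16272)/((4*6*215)) = -1424*1/15204 + √(-30842)/5160 = -356/3801 + (I*√30842)*(1/5160) = -356/3801 + I*√30842/5160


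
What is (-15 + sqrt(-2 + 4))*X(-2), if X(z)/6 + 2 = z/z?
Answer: 90 - 6*sqrt(2) ≈ 81.515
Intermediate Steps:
X(z) = -6 (X(z) = -12 + 6*(z/z) = -12 + 6*1 = -12 + 6 = -6)
(-15 + sqrt(-2 + 4))*X(-2) = (-15 + sqrt(-2 + 4))*(-6) = (-15 + sqrt(2))*(-6) = 90 - 6*sqrt(2)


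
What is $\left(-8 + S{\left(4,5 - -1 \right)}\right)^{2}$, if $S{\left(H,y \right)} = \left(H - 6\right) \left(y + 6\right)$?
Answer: $1024$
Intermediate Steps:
$S{\left(H,y \right)} = \left(-6 + H\right) \left(6 + y\right)$
$\left(-8 + S{\left(4,5 - -1 \right)}\right)^{2} = \left(-8 + \left(-36 - 6 \left(5 - -1\right) + 6 \cdot 4 + 4 \left(5 - -1\right)\right)\right)^{2} = \left(-8 + \left(-36 - 6 \left(5 + 1\right) + 24 + 4 \left(5 + 1\right)\right)\right)^{2} = \left(-8 + \left(-36 - 36 + 24 + 4 \cdot 6\right)\right)^{2} = \left(-8 + \left(-36 - 36 + 24 + 24\right)\right)^{2} = \left(-8 - 24\right)^{2} = \left(-32\right)^{2} = 1024$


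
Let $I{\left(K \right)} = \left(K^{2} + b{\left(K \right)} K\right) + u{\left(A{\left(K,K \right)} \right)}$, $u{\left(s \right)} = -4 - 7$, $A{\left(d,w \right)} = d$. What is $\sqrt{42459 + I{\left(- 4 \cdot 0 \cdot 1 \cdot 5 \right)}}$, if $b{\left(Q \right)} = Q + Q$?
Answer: $4 \sqrt{2653} \approx 206.03$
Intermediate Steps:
$u{\left(s \right)} = -11$ ($u{\left(s \right)} = -4 - 7 = -11$)
$b{\left(Q \right)} = 2 Q$
$I{\left(K \right)} = -11 + 3 K^{2}$ ($I{\left(K \right)} = \left(K^{2} + 2 K K\right) - 11 = \left(K^{2} + 2 K^{2}\right) - 11 = 3 K^{2} - 11 = -11 + 3 K^{2}$)
$\sqrt{42459 + I{\left(- 4 \cdot 0 \cdot 1 \cdot 5 \right)}} = \sqrt{42459 - \left(11 - 3 \left(- 4 \cdot 0 \cdot 1 \cdot 5\right)^{2}\right)} = \sqrt{42459 - \left(11 - 3 \left(- 4 \cdot 0 \cdot 5\right)^{2}\right)} = \sqrt{42459 - \left(11 - 3 \left(\left(-4\right) 0\right)^{2}\right)} = \sqrt{42459 - \left(11 - 3 \cdot 0^{2}\right)} = \sqrt{42459 + \left(-11 + 3 \cdot 0\right)} = \sqrt{42459 + \left(-11 + 0\right)} = \sqrt{42459 - 11} = \sqrt{42448} = 4 \sqrt{2653}$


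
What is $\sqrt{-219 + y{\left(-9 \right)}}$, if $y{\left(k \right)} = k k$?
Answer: $i \sqrt{138} \approx 11.747 i$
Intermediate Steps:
$y{\left(k \right)} = k^{2}$
$\sqrt{-219 + y{\left(-9 \right)}} = \sqrt{-219 + \left(-9\right)^{2}} = \sqrt{-219 + 81} = \sqrt{-138} = i \sqrt{138}$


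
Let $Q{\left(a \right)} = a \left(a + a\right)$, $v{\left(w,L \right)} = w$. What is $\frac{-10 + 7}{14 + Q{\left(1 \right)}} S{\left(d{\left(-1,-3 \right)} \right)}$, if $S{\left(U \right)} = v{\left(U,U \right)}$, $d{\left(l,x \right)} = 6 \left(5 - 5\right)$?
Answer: $0$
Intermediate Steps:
$d{\left(l,x \right)} = 0$ ($d{\left(l,x \right)} = 6 \cdot 0 = 0$)
$S{\left(U \right)} = U$
$Q{\left(a \right)} = 2 a^{2}$ ($Q{\left(a \right)} = a 2 a = 2 a^{2}$)
$\frac{-10 + 7}{14 + Q{\left(1 \right)}} S{\left(d{\left(-1,-3 \right)} \right)} = \frac{-10 + 7}{14 + 2 \cdot 1^{2}} \cdot 0 = - \frac{3}{14 + 2 \cdot 1} \cdot 0 = - \frac{3}{14 + 2} \cdot 0 = - \frac{3}{16} \cdot 0 = \left(-3\right) \frac{1}{16} \cdot 0 = \left(- \frac{3}{16}\right) 0 = 0$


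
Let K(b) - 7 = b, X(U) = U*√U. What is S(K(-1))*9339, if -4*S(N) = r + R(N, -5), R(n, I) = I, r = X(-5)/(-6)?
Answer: 46695/4 - 15565*I*√5/8 ≈ 11674.0 - 4350.5*I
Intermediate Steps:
X(U) = U^(3/2)
K(b) = 7 + b
r = 5*I*√5/6 (r = (-5)^(3/2)/(-6) = -5*I*√5*(-⅙) = 5*I*√5/6 ≈ 1.8634*I)
S(N) = 5/4 - 5*I*√5/24 (S(N) = -(5*I*√5/6 - 5)/4 = -(-5 + 5*I*√5/6)/4 = 5/4 - 5*I*√5/24)
S(K(-1))*9339 = (5/4 - 5*I*√5/24)*9339 = 46695/4 - 15565*I*√5/8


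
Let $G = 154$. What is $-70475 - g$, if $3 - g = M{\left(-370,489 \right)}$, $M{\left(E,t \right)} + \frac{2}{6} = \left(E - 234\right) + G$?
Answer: $- \frac{212785}{3} \approx -70928.0$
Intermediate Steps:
$M{\left(E,t \right)} = - \frac{241}{3} + E$ ($M{\left(E,t \right)} = - \frac{1}{3} + \left(\left(E - 234\right) + 154\right) = - \frac{1}{3} + \left(\left(-234 + E\right) + 154\right) = - \frac{1}{3} + \left(-80 + E\right) = - \frac{241}{3} + E$)
$g = \frac{1360}{3}$ ($g = 3 - \left(- \frac{241}{3} - 370\right) = 3 - - \frac{1351}{3} = 3 + \frac{1351}{3} = \frac{1360}{3} \approx 453.33$)
$-70475 - g = -70475 - \frac{1360}{3} = - \frac{212785}{3}$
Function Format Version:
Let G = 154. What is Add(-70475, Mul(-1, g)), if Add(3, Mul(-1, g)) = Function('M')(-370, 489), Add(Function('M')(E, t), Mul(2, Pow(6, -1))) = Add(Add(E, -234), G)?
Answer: Rational(-212785, 3) ≈ -70928.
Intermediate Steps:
Function('M')(E, t) = Add(Rational(-241, 3), E) (Function('M')(E, t) = Add(Rational(-1, 3), Add(Add(E, -234), 154)) = Add(Rational(-1, 3), Add(Add(-234, E), 154)) = Add(Rational(-1, 3), Add(-80, E)) = Add(Rational(-241, 3), E))
g = Rational(1360, 3) (g = Add(3, Mul(-1, Add(Rational(-241, 3), -370))) = Add(3, Mul(-1, Rational(-1351, 3))) = Add(3, Rational(1351, 3)) = Rational(1360, 3) ≈ 453.33)
Add(-70475, Mul(-1, g)) = Add(-70475, Mul(-1, Rational(1360, 3))) = Add(-70475, Rational(-1360, 3)) = Rational(-212785, 3)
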